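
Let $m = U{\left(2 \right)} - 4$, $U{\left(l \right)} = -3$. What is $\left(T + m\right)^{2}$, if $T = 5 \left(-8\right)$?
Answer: $2209$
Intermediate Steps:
$T = -40$
$m = -7$ ($m = -3 - 4 = -7$)
$\left(T + m\right)^{2} = \left(-40 - 7\right)^{2} = \left(-47\right)^{2} = 2209$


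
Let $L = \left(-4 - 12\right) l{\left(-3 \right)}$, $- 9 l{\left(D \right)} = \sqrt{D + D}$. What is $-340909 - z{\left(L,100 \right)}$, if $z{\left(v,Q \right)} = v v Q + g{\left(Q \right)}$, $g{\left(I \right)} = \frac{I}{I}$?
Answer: $- \frac{9153370}{27} \approx -3.3901 \cdot 10^{5}$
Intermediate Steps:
$l{\left(D \right)} = - \frac{\sqrt{2} \sqrt{D}}{9}$ ($l{\left(D \right)} = - \frac{\sqrt{D + D}}{9} = - \frac{\sqrt{2 D}}{9} = - \frac{\sqrt{2} \sqrt{D}}{9}$)
$g{\left(I \right)} = 1$
$L = \frac{16 i \sqrt{6}}{9}$ ($L = \left(-4 - 12\right) \left(- \frac{\sqrt{2} \sqrt{-3}}{9}\right) = - 16 \left(- \frac{\sqrt{2} i \sqrt{3}}{9}\right) = - 16 \left(- \frac{i \sqrt{6}}{9}\right) = \frac{16 i \sqrt{6}}{9} \approx 4.3546 i$)
$z{\left(v,Q \right)} = 1 + Q v^{2}$ ($z{\left(v,Q \right)} = v v Q + 1 = v^{2} Q + 1 = Q v^{2} + 1 = 1 + Q v^{2}$)
$-340909 - z{\left(L,100 \right)} = -340909 - \left(1 + 100 \left(\frac{16 i \sqrt{6}}{9}\right)^{2}\right) = -340909 - \left(1 + 100 \left(- \frac{512}{27}\right)\right) = -340909 - \left(1 - \frac{51200}{27}\right) = -340909 - - \frac{51173}{27} = -340909 + \frac{51173}{27} = - \frac{9153370}{27}$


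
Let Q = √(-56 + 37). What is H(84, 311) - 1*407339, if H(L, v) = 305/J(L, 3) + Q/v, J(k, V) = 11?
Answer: -4480424/11 + I*√19/311 ≈ -4.0731e+5 + 0.014016*I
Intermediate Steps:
Q = I*√19 (Q = √(-19) = I*√19 ≈ 4.3589*I)
H(L, v) = 305/11 + I*√19/v (H(L, v) = 305/11 + (I*√19)/v = 305*(1/11) + I*√19/v = 305/11 + I*√19/v)
H(84, 311) - 1*407339 = (305/11 + I*√19/311) - 1*407339 = (305/11 + I*√19*(1/311)) - 407339 = (305/11 + I*√19/311) - 407339 = -4480424/11 + I*√19/311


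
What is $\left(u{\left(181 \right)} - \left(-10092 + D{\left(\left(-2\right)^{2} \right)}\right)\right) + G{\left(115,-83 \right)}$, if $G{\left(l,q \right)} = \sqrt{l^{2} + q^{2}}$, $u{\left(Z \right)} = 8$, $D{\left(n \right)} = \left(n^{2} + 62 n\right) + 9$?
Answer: $9827 + \sqrt{20114} \approx 9968.8$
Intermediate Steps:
$D{\left(n \right)} = 9 + n^{2} + 62 n$
$\left(u{\left(181 \right)} - \left(-10092 + D{\left(\left(-2\right)^{2} \right)}\right)\right) + G{\left(115,-83 \right)} = \left(8 - \left(-10083 + 248 + \left(\left(-2\right)^{2}\right)^{2}\right)\right) + \sqrt{115^{2} + \left(-83\right)^{2}} = \left(8 + \left(10092 - \left(9 + 4^{2} + 62 \cdot 4\right)\right)\right) + \sqrt{13225 + 6889} = \left(8 + \left(10092 - \left(9 + 16 + 248\right)\right)\right) + \sqrt{20114} = \left(8 + \left(10092 - 273\right)\right) + \sqrt{20114} = \left(8 + 9819\right) + \sqrt{20114} = 9827 + \sqrt{20114}$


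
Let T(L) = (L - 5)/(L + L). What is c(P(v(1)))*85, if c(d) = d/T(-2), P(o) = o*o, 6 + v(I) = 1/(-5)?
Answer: 65348/35 ≈ 1867.1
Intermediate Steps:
v(I) = -31/5 (v(I) = -6 + 1/(-5) = -6 - 1/5 = -31/5)
T(L) = (-5 + L)/(2*L) (T(L) = (-5 + L)/((2*L)) = (-5 + L)*(1/(2*L)) = (-5 + L)/(2*L))
P(o) = o**2
c(d) = 4*d/7 (c(d) = d/(((1/2)*(-5 - 2)/(-2))) = d/(((1/2)*(-1/2)*(-7))) = d/(7/4) = d*(4/7) = 4*d/7)
c(P(v(1)))*85 = (4*(-31/5)**2/7)*85 = ((4/7)*(961/25))*85 = (3844/175)*85 = 65348/35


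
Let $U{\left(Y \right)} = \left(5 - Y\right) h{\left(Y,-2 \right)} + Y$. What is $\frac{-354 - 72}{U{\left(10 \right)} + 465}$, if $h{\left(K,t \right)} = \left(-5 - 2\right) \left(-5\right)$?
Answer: $- \frac{71}{50} \approx -1.42$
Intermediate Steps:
$h{\left(K,t \right)} = 35$ ($h{\left(K,t \right)} = \left(-7\right) \left(-5\right) = 35$)
$U{\left(Y \right)} = 175 - 34 Y$ ($U{\left(Y \right)} = \left(5 - Y\right) 35 + Y = \left(175 - 35 Y\right) + Y = 175 - 34 Y$)
$\frac{-354 - 72}{U{\left(10 \right)} + 465} = \frac{-354 - 72}{\left(175 - 340\right) + 465} = - \frac{426}{\left(175 - 340\right) + 465} = - \frac{426}{-165 + 465} = - \frac{426}{300} = \left(-426\right) \frac{1}{300} = - \frac{71}{50}$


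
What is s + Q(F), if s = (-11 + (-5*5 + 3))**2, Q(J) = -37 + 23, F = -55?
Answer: 1075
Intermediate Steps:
Q(J) = -14
s = 1089 (s = (-11 + (-25 + 3))**2 = (-11 - 22)**2 = (-33)**2 = 1089)
s + Q(F) = 1089 - 14 = 1075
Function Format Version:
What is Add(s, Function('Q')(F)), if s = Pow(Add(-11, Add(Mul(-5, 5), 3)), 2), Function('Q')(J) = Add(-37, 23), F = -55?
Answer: 1075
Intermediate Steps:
Function('Q')(J) = -14
s = 1089 (s = Pow(Add(-11, Add(-25, 3)), 2) = Pow(Add(-11, -22), 2) = Pow(-33, 2) = 1089)
Add(s, Function('Q')(F)) = Add(1089, -14) = 1075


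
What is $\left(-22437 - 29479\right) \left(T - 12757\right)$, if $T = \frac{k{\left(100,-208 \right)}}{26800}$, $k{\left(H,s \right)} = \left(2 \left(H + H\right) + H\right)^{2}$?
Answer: $\frac{44341144104}{67} \approx 6.6181 \cdot 10^{8}$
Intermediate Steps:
$k{\left(H,s \right)} = 25 H^{2}$ ($k{\left(H,s \right)} = \left(2 \cdot 2 H + H\right)^{2} = \left(4 H + H\right)^{2} = \left(5 H\right)^{2} = 25 H^{2}$)
$T = \frac{625}{67}$ ($T = \frac{25 \cdot 100^{2}}{26800} = 25 \cdot 10000 \cdot \frac{1}{26800} = 250000 \cdot \frac{1}{26800} = \frac{625}{67} \approx 9.3284$)
$\left(-22437 - 29479\right) \left(T - 12757\right) = \left(-22437 - 29479\right) \left(\frac{625}{67} - 12757\right) = \left(-51916\right) \left(- \frac{854094}{67}\right) = \frac{44341144104}{67}$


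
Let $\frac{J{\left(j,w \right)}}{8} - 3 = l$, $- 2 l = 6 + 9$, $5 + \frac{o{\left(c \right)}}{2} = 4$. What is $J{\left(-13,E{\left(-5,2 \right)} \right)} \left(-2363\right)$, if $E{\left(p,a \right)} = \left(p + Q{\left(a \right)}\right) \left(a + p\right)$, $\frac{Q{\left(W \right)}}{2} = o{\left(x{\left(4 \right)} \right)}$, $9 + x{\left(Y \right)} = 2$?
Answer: $85068$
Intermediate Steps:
$x{\left(Y \right)} = -7$ ($x{\left(Y \right)} = -9 + 2 = -7$)
$o{\left(c \right)} = -2$ ($o{\left(c \right)} = -10 + 2 \cdot 4 = -10 + 8 = -2$)
$Q{\left(W \right)} = -4$ ($Q{\left(W \right)} = 2 \left(-2\right) = -4$)
$l = - \frac{15}{2}$ ($l = - \frac{6 + 9}{2} = \left(- \frac{1}{2}\right) 15 = - \frac{15}{2} \approx -7.5$)
$E{\left(p,a \right)} = \left(-4 + p\right) \left(a + p\right)$ ($E{\left(p,a \right)} = \left(p - 4\right) \left(a + p\right) = \left(-4 + p\right) \left(a + p\right)$)
$J{\left(j,w \right)} = -36$ ($J{\left(j,w \right)} = 24 + 8 \left(- \frac{15}{2}\right) = 24 - 60 = -36$)
$J{\left(-13,E{\left(-5,2 \right)} \right)} \left(-2363\right) = \left(-36\right) \left(-2363\right) = 85068$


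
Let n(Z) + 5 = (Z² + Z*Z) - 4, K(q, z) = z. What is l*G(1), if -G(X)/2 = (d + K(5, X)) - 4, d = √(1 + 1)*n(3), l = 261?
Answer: 1566 - 4698*√2 ≈ -5078.0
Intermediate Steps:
n(Z) = -9 + 2*Z² (n(Z) = -5 + ((Z² + Z*Z) - 4) = -5 + ((Z² + Z²) - 4) = -5 + (2*Z² - 4) = -5 + (-4 + 2*Z²) = -9 + 2*Z²)
d = 9*√2 (d = √(1 + 1)*(-9 + 2*3²) = √2*(-9 + 2*9) = √2*(-9 + 18) = √2*9 = 9*√2 ≈ 12.728)
G(X) = 8 - 18*√2 - 2*X (G(X) = -2*((9*√2 + X) - 4) = -2*((X + 9*√2) - 4) = -2*(-4 + X + 9*√2) = 8 - 18*√2 - 2*X)
l*G(1) = 261*(8 - 18*√2 - 2*1) = 261*(8 - 18*√2 - 2) = 261*(6 - 18*√2) = 1566 - 4698*√2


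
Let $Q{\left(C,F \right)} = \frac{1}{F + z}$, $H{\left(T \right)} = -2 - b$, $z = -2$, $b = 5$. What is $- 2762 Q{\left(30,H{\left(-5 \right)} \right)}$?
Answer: $\frac{2762}{9} \approx 306.89$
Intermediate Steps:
$H{\left(T \right)} = -7$ ($H{\left(T \right)} = -2 - 5 = -7$)
$Q{\left(C,F \right)} = \frac{1}{-2 + F}$ ($Q{\left(C,F \right)} = \frac{1}{F - 2} = \frac{1}{-2 + F}$)
$- 2762 Q{\left(30,H{\left(-5 \right)} \right)} = - \frac{2762}{-2 - 7} = - \frac{2762}{-9} = \left(-2762\right) \left(- \frac{1}{9}\right) = \frac{2762}{9}$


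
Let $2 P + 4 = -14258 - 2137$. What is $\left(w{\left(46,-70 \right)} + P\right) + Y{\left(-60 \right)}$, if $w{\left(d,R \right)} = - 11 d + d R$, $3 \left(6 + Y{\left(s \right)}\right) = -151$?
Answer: $- \frac{71891}{6} \approx -11982.0$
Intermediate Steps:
$P = - \frac{16399}{2}$ ($P = -2 + \frac{-14258 - 2137}{2} = -2 + \frac{1}{2} \left(-16395\right) = -2 - \frac{16395}{2} = - \frac{16399}{2} \approx -8199.5$)
$Y{\left(s \right)} = - \frac{169}{3}$ ($Y{\left(s \right)} = -6 + \frac{1}{3} \left(-151\right) = -6 - \frac{151}{3} = - \frac{169}{3}$)
$w{\left(d,R \right)} = - 11 d + R d$
$\left(w{\left(46,-70 \right)} + P\right) + Y{\left(-60 \right)} = \left(46 \left(-11 - 70\right) - \frac{16399}{2}\right) - \frac{169}{3} = \left(46 \left(-81\right) - \frac{16399}{2}\right) - \frac{169}{3} = \left(-3726 - \frac{16399}{2}\right) - \frac{169}{3} = - \frac{23851}{2} - \frac{169}{3} = - \frac{71891}{6}$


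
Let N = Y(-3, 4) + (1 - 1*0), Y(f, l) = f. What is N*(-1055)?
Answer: 2110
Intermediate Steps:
N = -2 (N = -3 + (1 - 1*0) = -3 + (1 + 0) = -3 + 1 = -2)
N*(-1055) = -2*(-1055) = 2110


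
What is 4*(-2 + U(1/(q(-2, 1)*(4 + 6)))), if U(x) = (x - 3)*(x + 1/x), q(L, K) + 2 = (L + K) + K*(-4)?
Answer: 1024311/1225 ≈ 836.17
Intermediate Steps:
q(L, K) = -2 + L - 3*K (q(L, K) = -2 + ((L + K) + K*(-4)) = -2 + ((K + L) - 4*K) = -2 + (L - 3*K) = -2 + L - 3*K)
U(x) = (-3 + x)*(x + 1/x)
4*(-2 + U(1/(q(-2, 1)*(4 + 6)))) = 4*(-2 + (1 + (1/((-2 - 2 - 3*1)*(4 + 6)))**2 - 3*1/((4 + 6)*(-2 - 2 - 3*1)) - 3*(-2 - 2 - 3*1)*(4 + 6))) = 4*(-2 + (1 + (1/((-2 - 2 - 3)*10))**2 - 3*1/(10*(-2 - 2 - 3)) - 3*(-2 - 2 - 3)*10)) = 4*(-2 + (1 + (1/(-7*10))**2 - 3/((-7*10)) - 3*(-7*10))) = 4*(-2 + (1 + (1/(-70))**2 - 3/(-70) - 3/(1/(-70)))) = 4*(-2 + (1 + (-1/70)**2 - 3*(-1/70) - 3/(-1/70))) = 4*(-2 + (1 + 1/4900 + 3/70 - 3*(-70))) = 4*(-2 + (1 + 1/4900 + 3/70 + 210)) = 4*(-2 + 1034111/4900) = 4*(1024311/4900) = 1024311/1225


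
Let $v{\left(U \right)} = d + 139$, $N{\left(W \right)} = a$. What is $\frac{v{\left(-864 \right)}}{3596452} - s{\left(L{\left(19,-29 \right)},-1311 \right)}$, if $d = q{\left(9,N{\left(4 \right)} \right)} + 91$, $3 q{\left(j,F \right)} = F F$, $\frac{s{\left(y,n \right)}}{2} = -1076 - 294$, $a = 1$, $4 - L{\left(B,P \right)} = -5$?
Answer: $\frac{29562836131}{10789356} \approx 2740.0$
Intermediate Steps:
$L{\left(B,P \right)} = 9$ ($L{\left(B,P \right)} = 4 - -5 = 4 + 5 = 9$)
$s{\left(y,n \right)} = -2740$ ($s{\left(y,n \right)} = 2 \left(-1076 - 294\right) = 2 \left(-1370\right) = -2740$)
$N{\left(W \right)} = 1$
$q{\left(j,F \right)} = \frac{F^{2}}{3}$ ($q{\left(j,F \right)} = \frac{F F}{3} = \frac{F^{2}}{3}$)
$d = \frac{274}{3}$ ($d = \frac{1^{2}}{3} + 91 = \frac{1}{3} \cdot 1 + 91 = \frac{1}{3} + 91 = \frac{274}{3} \approx 91.333$)
$v{\left(U \right)} = \frac{691}{3}$ ($v{\left(U \right)} = \frac{274}{3} + 139 = \frac{691}{3}$)
$\frac{v{\left(-864 \right)}}{3596452} - s{\left(L{\left(19,-29 \right)},-1311 \right)} = \frac{691}{3 \cdot 3596452} - -2740 = \frac{691}{3} \cdot \frac{1}{3596452} + 2740 = \frac{691}{10789356} + 2740 = \frac{29562836131}{10789356}$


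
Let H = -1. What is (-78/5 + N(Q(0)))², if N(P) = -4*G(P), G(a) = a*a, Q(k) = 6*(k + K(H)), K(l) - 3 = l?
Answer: 8749764/25 ≈ 3.4999e+5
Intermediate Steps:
K(l) = 3 + l
Q(k) = 12 + 6*k (Q(k) = 6*(k + (3 - 1)) = 6*(k + 2) = 6*(2 + k) = 12 + 6*k)
G(a) = a²
N(P) = -4*P²
(-78/5 + N(Q(0)))² = (-78/5 - 4*(12 + 6*0)²)² = (-78*⅕ - 4*(12 + 0)²)² = (-78/5 - 4*12²)² = (-78/5 - 4*144)² = (-78/5 - 576)² = (-2958/5)² = 8749764/25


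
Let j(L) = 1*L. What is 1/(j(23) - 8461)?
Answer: -1/8438 ≈ -0.00011851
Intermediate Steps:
j(L) = L
1/(j(23) - 8461) = 1/(23 - 8461) = 1/(-8438) = -1/8438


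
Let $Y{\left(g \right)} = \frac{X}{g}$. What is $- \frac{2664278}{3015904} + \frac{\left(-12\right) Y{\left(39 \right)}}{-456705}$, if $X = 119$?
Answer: $- \frac{465200662399}{526644696240} \approx -0.88333$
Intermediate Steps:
$Y{\left(g \right)} = \frac{119}{g}$
$- \frac{2664278}{3015904} + \frac{\left(-12\right) Y{\left(39 \right)}}{-456705} = - \frac{2664278}{3015904} + \frac{\left(-12\right) \frac{119}{39}}{-456705} = \left(-2664278\right) \frac{1}{3015904} + - 12 \cdot 119 \cdot \frac{1}{39} \left(- \frac{1}{456705}\right) = - \frac{1332139}{1507952} + \left(-12\right) \frac{119}{39} \left(- \frac{1}{456705}\right) = - \frac{1332139}{1507952} - - \frac{28}{349245} = - \frac{1332139}{1507952} + \frac{28}{349245} = - \frac{465200662399}{526644696240}$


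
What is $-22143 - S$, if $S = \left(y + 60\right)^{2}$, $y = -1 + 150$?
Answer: $-65824$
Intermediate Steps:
$y = 149$
$S = 43681$ ($S = \left(149 + 60\right)^{2} = 209^{2} = 43681$)
$-22143 - S = -22143 - 43681 = -65824$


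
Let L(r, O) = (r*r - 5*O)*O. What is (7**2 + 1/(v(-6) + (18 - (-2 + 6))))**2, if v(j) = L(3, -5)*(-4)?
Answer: 1156476049/481636 ≈ 2401.1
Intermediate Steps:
L(r, O) = O*(r**2 - 5*O) (L(r, O) = (r**2 - 5*O)*O = O*(r**2 - 5*O))
v(j) = 680 (v(j) = -5*(3**2 - 5*(-5))*(-4) = -5*(9 + 25)*(-4) = -5*34*(-4) = -170*(-4) = 680)
(7**2 + 1/(v(-6) + (18 - (-2 + 6))))**2 = (7**2 + 1/(680 + (18 - (-2 + 6))))**2 = (49 + 1/(680 + (18 - 1*4)))**2 = (49 + 1/(680 + (18 - 4)))**2 = (49 + 1/(680 + 14))**2 = (49 + 1/694)**2 = (34007/694)**2 = 1156476049/481636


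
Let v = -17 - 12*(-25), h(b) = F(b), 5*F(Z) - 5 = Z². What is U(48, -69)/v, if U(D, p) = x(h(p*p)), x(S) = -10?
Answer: -10/283 ≈ -0.035336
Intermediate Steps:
F(Z) = 1 + Z²/5
h(b) = 1 + b²/5
v = 283 (v = -17 + 300 = 283)
U(D, p) = -10
U(48, -69)/v = -10/283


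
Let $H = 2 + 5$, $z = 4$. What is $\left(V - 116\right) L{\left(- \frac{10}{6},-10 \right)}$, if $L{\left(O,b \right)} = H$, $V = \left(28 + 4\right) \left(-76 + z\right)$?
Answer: $-16940$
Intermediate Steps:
$V = -2304$ ($V = \left(28 + 4\right) \left(-76 + 4\right) = 32 \left(-72\right) = -2304$)
$H = 7$
$L{\left(O,b \right)} = 7$
$\left(V - 116\right) L{\left(- \frac{10}{6},-10 \right)} = \left(-2304 - 116\right) 7 = \left(-2420\right) 7 = -16940$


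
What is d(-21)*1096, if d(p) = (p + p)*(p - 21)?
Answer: 1933344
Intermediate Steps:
d(p) = 2*p*(-21 + p) (d(p) = (2*p)*(-21 + p) = 2*p*(-21 + p))
d(-21)*1096 = (2*(-21)*(-21 - 21))*1096 = (2*(-21)*(-42))*1096 = 1764*1096 = 1933344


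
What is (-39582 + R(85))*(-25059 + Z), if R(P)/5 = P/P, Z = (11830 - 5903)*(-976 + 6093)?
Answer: -1199317661800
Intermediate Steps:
Z = 30328459 (Z = 5927*5117 = 30328459)
R(P) = 5 (R(P) = 5*(P/P) = 5*1 = 5)
(-39582 + R(85))*(-25059 + Z) = (-39582 + 5)*(-25059 + 30328459) = -39577*30303400 = -1199317661800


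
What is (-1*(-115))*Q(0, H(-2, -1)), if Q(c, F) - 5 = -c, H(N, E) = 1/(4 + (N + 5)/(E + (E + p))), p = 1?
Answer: 575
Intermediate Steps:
H(N, E) = 1/(4 + (5 + N)/(1 + 2*E)) (H(N, E) = 1/(4 + (N + 5)/(E + (E + 1))) = 1/(4 + (5 + N)/(E + (1 + E))) = 1/(4 + (5 + N)/(1 + 2*E)))
Q(c, F) = 5 - c
(-1*(-115))*Q(0, H(-2, -1)) = (-1*(-115))*(5 - 1*0) = 115*(5 + 0) = 115*5 = 575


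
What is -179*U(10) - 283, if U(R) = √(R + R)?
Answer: -283 - 358*√5 ≈ -1083.5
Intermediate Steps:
U(R) = √2*√R (U(R) = √(2*R) = √2*√R)
-179*U(10) - 283 = -179*√2*√10 - 283 = -358*√5 - 283 = -283 - 358*√5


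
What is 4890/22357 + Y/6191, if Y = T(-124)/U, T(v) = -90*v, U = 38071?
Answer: 1152810577410/5269490371277 ≈ 0.21877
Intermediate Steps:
Y = 11160/38071 (Y = -90*(-124)/38071 = 11160*(1/38071) = 11160/38071 ≈ 0.29314)
4890/22357 + Y/6191 = 4890/22357 + (11160/38071)/6191 = 4890*(1/22357) + (11160/38071)*(1/6191) = 4890/22357 + 11160/235697561 = 1152810577410/5269490371277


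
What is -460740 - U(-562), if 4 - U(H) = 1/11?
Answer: -5068183/11 ≈ -4.6074e+5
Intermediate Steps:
U(H) = 43/11 (U(H) = 4 - 1/11 = 43/11)
-460740 - U(-562) = -460740 - 1*43/11 = -460740 - 43/11 = -5068183/11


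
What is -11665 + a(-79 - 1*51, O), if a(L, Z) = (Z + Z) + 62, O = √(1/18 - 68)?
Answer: -11603 + I*√2446/3 ≈ -11603.0 + 16.486*I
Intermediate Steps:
O = I*√2446/6 (O = √(1/18 - 68) = √(-1223/18) = I*√2446/6 ≈ 8.2428*I)
a(L, Z) = 62 + 2*Z (a(L, Z) = 2*Z + 62 = 62 + 2*Z)
-11665 + a(-79 - 1*51, O) = -11665 + (62 + 2*(I*√2446/6)) = -11665 + (62 + I*√2446/3) = -11603 + I*√2446/3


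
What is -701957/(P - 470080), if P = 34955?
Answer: 701957/435125 ≈ 1.6132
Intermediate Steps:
-701957/(P - 470080) = -701957/(34955 - 470080) = -701957/(-435125) = -701957*(-1/435125) = 701957/435125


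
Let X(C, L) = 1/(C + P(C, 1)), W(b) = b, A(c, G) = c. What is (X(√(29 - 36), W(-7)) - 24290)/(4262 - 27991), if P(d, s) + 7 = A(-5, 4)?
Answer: 3667802/3583079 + I*√7/3583079 ≈ 1.0236 + 7.384e-7*I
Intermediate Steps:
P(d, s) = -12 (P(d, s) = -7 - 5 = -12)
X(C, L) = 1/(-12 + C) (X(C, L) = 1/(C - 12) = 1/(-12 + C))
(X(√(29 - 36), W(-7)) - 24290)/(4262 - 27991) = (1/(-12 + √(29 - 36)) - 24290)/(4262 - 27991) = (1/(-12 + √(-7)) - 24290)/(-23729) = (1/(-12 + I*√7) - 24290)*(-1/23729) = (-24290 + 1/(-12 + I*√7))*(-1/23729) = 24290/23729 - 1/(23729*(-12 + I*√7))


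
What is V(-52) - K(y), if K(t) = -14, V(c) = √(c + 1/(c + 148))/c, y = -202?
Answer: 14 - I*√29946/1248 ≈ 14.0 - 0.13866*I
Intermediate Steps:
V(c) = √(c + 1/(148 + c))/c
V(-52) - K(y) = √((1 - 52*(148 - 52))/(148 - 52))/(-52) - 1*(-14) = -√6*√(1 - 52*96)/24/52 + 14 = -√6*√(1 - 4992)/24/52 + 14 = -I*√29946/24/52 + 14 = -I*√29946/1248 + 14 = 14 - I*√29946/1248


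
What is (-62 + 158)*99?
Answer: 9504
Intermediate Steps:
(-62 + 158)*99 = 96*99 = 9504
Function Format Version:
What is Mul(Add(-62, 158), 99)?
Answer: 9504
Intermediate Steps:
Mul(Add(-62, 158), 99) = Mul(96, 99) = 9504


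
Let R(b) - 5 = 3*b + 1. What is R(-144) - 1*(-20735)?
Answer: 20309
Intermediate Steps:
R(b) = 6 + 3*b (R(b) = 5 + (3*b + 1) = 5 + (1 + 3*b) = 6 + 3*b)
R(-144) - 1*(-20735) = (6 + 3*(-144)) - 1*(-20735) = (6 - 432) + 20735 = -426 + 20735 = 20309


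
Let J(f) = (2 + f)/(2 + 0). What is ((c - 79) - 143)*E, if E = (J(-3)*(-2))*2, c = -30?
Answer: -504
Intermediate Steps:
J(f) = 1 + f/2 (J(f) = (2 + f)/2 = (2 + f)*(½) = 1 + f/2)
E = 2 (E = ((1 + (½)*(-3))*(-2))*2 = ((1 - 3/2)*(-2))*2 = -½*(-2)*2 = 1*2 = 2)
((c - 79) - 143)*E = ((-30 - 79) - 143)*2 = (-109 - 143)*2 = -252*2 = -504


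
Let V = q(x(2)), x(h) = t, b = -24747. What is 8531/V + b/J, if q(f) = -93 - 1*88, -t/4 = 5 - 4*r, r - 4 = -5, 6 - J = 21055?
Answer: -175089812/3809869 ≈ -45.957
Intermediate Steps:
J = -21049 (J = 6 - 1*21055 = 6 - 21055 = -21049)
r = -1 (r = 4 - 5 = -1)
t = -36 (t = -4*(5 - 4*(-1)) = -4*(5 + 4) = -4*9 = -36)
x(h) = -36
q(f) = -181 (q(f) = -93 - 88 = -181)
V = -181
8531/V + b/J = 8531/(-181) - 24747/(-21049) = 8531*(-1/181) - 24747*(-1/21049) = -8531/181 + 24747/21049 = -175089812/3809869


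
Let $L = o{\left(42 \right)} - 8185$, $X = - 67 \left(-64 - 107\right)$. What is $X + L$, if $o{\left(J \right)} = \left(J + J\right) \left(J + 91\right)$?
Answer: $14444$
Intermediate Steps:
$o{\left(J \right)} = 2 J \left(91 + J\right)$
$X = 11457$ ($X = \left(-67\right) \left(-171\right) = 11457$)
$L = 2987$ ($L = 2 \cdot 42 \left(91 + 42\right) - 8185 = 2 \cdot 42 \cdot 133 - 8185 = 11172 - 8185 = 2987$)
$X + L = 11457 + 2987 = 14444$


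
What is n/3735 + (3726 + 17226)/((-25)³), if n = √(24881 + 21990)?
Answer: -20952/15625 + √46871/3735 ≈ -1.2830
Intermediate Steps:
n = √46871 ≈ 216.50
n/3735 + (3726 + 17226)/((-25)³) = √46871/3735 + (3726 + 17226)/((-25)³) = √46871*(1/3735) + 20952/(-15625) = √46871/3735 + 20952*(-1/15625) = √46871/3735 - 20952/15625 = -20952/15625 + √46871/3735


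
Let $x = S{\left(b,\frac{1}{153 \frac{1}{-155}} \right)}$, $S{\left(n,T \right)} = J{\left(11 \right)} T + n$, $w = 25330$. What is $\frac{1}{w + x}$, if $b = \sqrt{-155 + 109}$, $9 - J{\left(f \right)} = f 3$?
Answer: $\frac{32973285}{836015072273} - \frac{2601 i \sqrt{46}}{1672030144546} \approx 3.9441 \cdot 10^{-5} - 1.0551 \cdot 10^{-8} i$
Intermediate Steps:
$J{\left(f \right)} = 9 - 3 f$ ($J{\left(f \right)} = 9 - f 3 = 9 - 3 f$)
$b = i \sqrt{46}$ ($b = \sqrt{-46} = i \sqrt{46} \approx 6.7823 i$)
$S{\left(n,T \right)} = n - 24 T$ ($S{\left(n,T \right)} = \left(9 - 33\right) T + n = - 24 T + n = n - 24 T$)
$x = \frac{1240}{51} + i \sqrt{46}$ ($x = i \sqrt{46} - \frac{24}{153 \frac{1}{-155}} = i \sqrt{46} - \frac{24}{153 \left(- \frac{1}{155}\right)} = i \sqrt{46} - \frac{24}{- \frac{153}{155}} = i \sqrt{46} - - \frac{1240}{51} = i \sqrt{46} + \frac{1240}{51} = \frac{1240}{51} + i \sqrt{46} \approx 24.314 + 6.7823 i$)
$\frac{1}{w + x} = \frac{1}{25330 + \left(\frac{1240}{51} + i \sqrt{46}\right)} = \frac{1}{\frac{1293070}{51} + i \sqrt{46}}$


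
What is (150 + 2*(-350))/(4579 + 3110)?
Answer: -50/699 ≈ -0.071531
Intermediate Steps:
(150 + 2*(-350))/(4579 + 3110) = (150 - 700)/7689 = -550*1/7689 = -50/699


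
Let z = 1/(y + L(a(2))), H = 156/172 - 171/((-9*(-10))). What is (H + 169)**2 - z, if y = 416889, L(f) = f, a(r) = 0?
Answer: 2175764972581661/77082776100 ≈ 28226.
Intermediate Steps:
H = -427/430 (H = 156*(1/172) - 171/90 = 39/43 - 171*1/90 = 39/43 - 19/10 = -427/430 ≈ -0.99302)
z = 1/416889 (z = 1/(416889 + 0) = 1/416889 ≈ 2.3987e-6)
(H + 169)**2 - z = (-427/430 + 169)**2 - 1*1/416889 = (72243/430)**2 - 1/416889 = 5219051049/184900 - 1/416889 = 2175764972581661/77082776100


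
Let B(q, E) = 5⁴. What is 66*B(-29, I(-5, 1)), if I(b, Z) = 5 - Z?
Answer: 41250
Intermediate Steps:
B(q, E) = 625
66*B(-29, I(-5, 1)) = 66*625 = 41250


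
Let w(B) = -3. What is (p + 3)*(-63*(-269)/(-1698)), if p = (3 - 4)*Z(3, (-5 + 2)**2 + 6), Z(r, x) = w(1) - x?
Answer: -118629/566 ≈ -209.59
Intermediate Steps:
Z(r, x) = -3 - x
p = 18 (p = (3 - 4)*(-3 - ((-5 + 2)**2 + 6)) = -(-3 - ((-3)**2 + 6)) = -(-3 - (9 + 6)) = -(-3 - 1*15) = -(-3 - 15) = -1*(-18) = 18)
(p + 3)*(-63*(-269)/(-1698)) = (18 + 3)*(-63*(-269)/(-1698)) = 21*(16947*(-1/1698)) = 21*(-5649/566) = -118629/566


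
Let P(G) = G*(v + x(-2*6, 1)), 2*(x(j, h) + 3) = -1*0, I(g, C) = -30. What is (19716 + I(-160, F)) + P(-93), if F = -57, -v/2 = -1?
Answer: 19779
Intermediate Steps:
v = 2 (v = -2*(-1) = 2)
x(j, h) = -3 (x(j, h) = -3 + (-1*0)/2 = -3 + (½)*0 = -3 + 0 = -3)
P(G) = -G (P(G) = G*(2 - 3) = G*(-1) = -G)
(19716 + I(-160, F)) + P(-93) = (19716 - 30) - 1*(-93) = 19686 + 93 = 19779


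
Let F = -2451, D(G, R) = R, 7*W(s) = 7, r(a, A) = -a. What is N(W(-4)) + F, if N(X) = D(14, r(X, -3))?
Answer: -2452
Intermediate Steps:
W(s) = 1 (W(s) = (⅐)*7 = 1)
N(X) = -X
N(W(-4)) + F = -1*1 - 2451 = -1 - 2451 = -2452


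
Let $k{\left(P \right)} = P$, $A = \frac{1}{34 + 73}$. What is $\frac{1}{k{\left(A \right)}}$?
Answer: $107$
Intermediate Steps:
$A = \frac{1}{107} \approx 0.0093458$
$\frac{1}{k{\left(A \right)}} = \frac{1}{\frac{1}{107}} = 107$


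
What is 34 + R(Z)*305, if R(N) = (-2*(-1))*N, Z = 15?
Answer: 9184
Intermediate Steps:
R(N) = 2*N
34 + R(Z)*305 = 34 + (2*15)*305 = 34 + 30*305 = 34 + 9150 = 9184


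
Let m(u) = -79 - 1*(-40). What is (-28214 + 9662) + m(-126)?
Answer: -18591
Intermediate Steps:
m(u) = -39 (m(u) = -79 + 40 = -39)
(-28214 + 9662) + m(-126) = (-28214 + 9662) - 39 = -18552 - 39 = -18591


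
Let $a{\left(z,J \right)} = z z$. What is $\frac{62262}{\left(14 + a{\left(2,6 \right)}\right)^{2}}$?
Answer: $\frac{1153}{6} \approx 192.17$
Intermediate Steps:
$a{\left(z,J \right)} = z^{2}$
$\frac{62262}{\left(14 + a{\left(2,6 \right)}\right)^{2}} = \frac{62262}{\left(14 + 2^{2}\right)^{2}} = \frac{62262}{\left(14 + 4\right)^{2}} = \frac{62262}{18^{2}} = \frac{62262}{324} = 62262 \cdot \frac{1}{324} = \frac{1153}{6}$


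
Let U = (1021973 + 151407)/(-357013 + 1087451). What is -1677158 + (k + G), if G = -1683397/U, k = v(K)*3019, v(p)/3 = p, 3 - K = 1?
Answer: -1588153093303/586690 ≈ -2.7070e+6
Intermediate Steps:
K = 2 (K = 3 - 1*1 = 3 - 1 = 2)
v(p) = 3*p
U = 586690/365219 (U = 1173380/730438 = 1173380*(1/730438) = 586690/365219 ≈ 1.6064)
k = 18114 (k = (3*2)*3019 = 6*3019 = 18114)
G = -614808568943/586690 (G = -1683397/586690/365219 = -1683397*365219/586690 = -614808568943/586690 ≈ -1.0479e+6)
-1677158 + (k + G) = -1677158 + (18114 - 614808568943/586690) = -1677158 - 604181266283/586690 = -1588153093303/586690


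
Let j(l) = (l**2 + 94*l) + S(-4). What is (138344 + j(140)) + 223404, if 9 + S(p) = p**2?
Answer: 394515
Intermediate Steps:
S(p) = -9 + p**2
j(l) = 7 + l**2 + 94*l (j(l) = (l**2 + 94*l) + (-9 + (-4)**2) = (l**2 + 94*l) + (-9 + 16) = (l**2 + 94*l) + 7 = 7 + l**2 + 94*l)
(138344 + j(140)) + 223404 = (138344 + (7 + 140**2 + 94*140)) + 223404 = (138344 + (7 + 19600 + 13160)) + 223404 = (138344 + 32767) + 223404 = 171111 + 223404 = 394515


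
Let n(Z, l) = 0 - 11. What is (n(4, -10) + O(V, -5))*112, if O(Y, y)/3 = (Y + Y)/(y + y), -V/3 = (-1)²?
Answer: -5152/5 ≈ -1030.4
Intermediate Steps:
V = -3 (V = -3*(-1)² = -3*1 = -3)
n(Z, l) = -11
O(Y, y) = 3*Y/y (O(Y, y) = 3*((Y + Y)/(y + y)) = 3*((2*Y)/((2*y))) = 3*((2*Y)*(1/(2*y))) = 3*(Y/y) = 3*Y/y)
(n(4, -10) + O(V, -5))*112 = (-11 + 3*(-3)/(-5))*112 = (-11 + 3*(-3)*(-⅕))*112 = (-11 + 9/5)*112 = -46/5*112 = -5152/5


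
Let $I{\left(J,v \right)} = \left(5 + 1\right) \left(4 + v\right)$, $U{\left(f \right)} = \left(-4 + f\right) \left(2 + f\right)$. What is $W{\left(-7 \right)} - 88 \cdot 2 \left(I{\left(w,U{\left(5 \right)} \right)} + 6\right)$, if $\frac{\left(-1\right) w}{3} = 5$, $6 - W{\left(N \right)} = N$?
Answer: $-12659$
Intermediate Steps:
$W{\left(N \right)} = 6 - N$
$w = -15$ ($w = \left(-3\right) 5 = -15$)
$I{\left(J,v \right)} = 24 + 6 v$ ($I{\left(J,v \right)} = 6 \left(4 + v\right) = 24 + 6 v$)
$W{\left(-7 \right)} - 88 \cdot 2 \left(I{\left(w,U{\left(5 \right)} \right)} + 6\right) = \left(6 - -7\right) - 88 \cdot 2 \left(\left(24 + 6 \left(-8 + 5^{2} - 10\right)\right) + 6\right) = \left(6 + 7\right) - 88 \cdot 2 \left(\left(24 + 6 \left(-8 + 25 - 10\right)\right) + 6\right) = 13 - 88 \cdot 2 \left(\left(24 + 6 \cdot 7\right) + 6\right) = 13 - 88 \cdot 2 \left(\left(24 + 42\right) + 6\right) = 13 - 88 \cdot 2 \left(66 + 6\right) = 13 - 88 \cdot 2 \cdot 72 = 13 - 12672 = -12659$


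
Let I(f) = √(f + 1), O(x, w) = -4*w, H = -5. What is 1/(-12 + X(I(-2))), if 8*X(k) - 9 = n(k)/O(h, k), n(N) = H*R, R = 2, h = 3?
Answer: -2784/30301 + 80*I/30301 ≈ -0.091878 + 0.0026402*I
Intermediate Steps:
n(N) = -10 (n(N) = -5*2 = -10)
I(f) = √(1 + f)
X(k) = 9/8 + 5/(16*k) (X(k) = 9/8 + (-10*(-1/(4*k)))/8 = 9/8 + (-(-5)/(2*k))/8 = 9/8 + (5/(2*k))/8 = 9/8 + 5/(16*k))
1/(-12 + X(I(-2))) = 1/(-12 + (5 + 18*√(1 - 2))/(16*(√(1 - 2)))) = 1/(-12 + (5 + 18*√(-1))/(16*(√(-1)))) = 1/(-12 + (5 + 18*I)/(16*I)) = 1/(-12 + (-I)*(5 + 18*I)/16) = 1/(-12 - I*(5 + 18*I)/16)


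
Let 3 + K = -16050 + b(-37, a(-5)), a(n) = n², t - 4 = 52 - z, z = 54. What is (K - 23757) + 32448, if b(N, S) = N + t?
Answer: -7397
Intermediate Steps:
t = 2 (t = 4 + (52 - 1*54) = 4 + (52 - 54) = 4 - 2 = 2)
b(N, S) = 2 + N (b(N, S) = N + 2 = 2 + N)
K = -16088 (K = -3 + (-16050 + (2 - 37)) = -3 + (-16050 - 35) = -3 - 16085 = -16088)
(K - 23757) + 32448 = (-16088 - 23757) + 32448 = -39845 + 32448 = -7397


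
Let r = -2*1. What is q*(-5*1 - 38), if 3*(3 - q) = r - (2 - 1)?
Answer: -172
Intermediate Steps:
r = -2
q = 4 (q = 3 - (-2 - (2 - 1))/3 = 3 - (-2 - 1*1)/3 = 3 - (-2 - 1)/3 = 3 - 1/3*(-3) = 3 + 1 = 4)
q*(-5*1 - 38) = 4*(-5*1 - 38) = 4*(-5 - 38) = 4*(-43) = -172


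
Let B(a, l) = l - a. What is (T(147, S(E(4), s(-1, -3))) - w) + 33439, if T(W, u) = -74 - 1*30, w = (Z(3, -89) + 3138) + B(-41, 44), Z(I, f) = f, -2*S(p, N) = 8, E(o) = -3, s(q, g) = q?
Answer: 30201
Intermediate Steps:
S(p, N) = -4 (S(p, N) = -1/2*8 = -4)
w = 3134 (w = (-89 + 3138) + (44 - 1*(-41)) = 3049 + (44 + 41) = 3049 + 85 = 3134)
T(W, u) = -104 (T(W, u) = -74 - 30 = -104)
(T(147, S(E(4), s(-1, -3))) - w) + 33439 = (-104 - 1*3134) + 33439 = (-104 - 3134) + 33439 = -3238 + 33439 = 30201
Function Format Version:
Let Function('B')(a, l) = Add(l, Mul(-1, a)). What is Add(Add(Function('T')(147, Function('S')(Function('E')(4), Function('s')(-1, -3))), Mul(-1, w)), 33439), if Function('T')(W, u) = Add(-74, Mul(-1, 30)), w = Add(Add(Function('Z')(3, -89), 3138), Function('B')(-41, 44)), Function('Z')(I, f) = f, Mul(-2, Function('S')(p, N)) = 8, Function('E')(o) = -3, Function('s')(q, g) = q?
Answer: 30201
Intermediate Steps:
Function('S')(p, N) = -4 (Function('S')(p, N) = Mul(Rational(-1, 2), 8) = -4)
w = 3134 (w = Add(Add(-89, 3138), Add(44, Mul(-1, -41))) = Add(3049, Add(44, 41)) = Add(3049, 85) = 3134)
Function('T')(W, u) = -104 (Function('T')(W, u) = Add(-74, -30) = -104)
Add(Add(Function('T')(147, Function('S')(Function('E')(4), Function('s')(-1, -3))), Mul(-1, w)), 33439) = Add(Add(-104, Mul(-1, 3134)), 33439) = Add(Add(-104, -3134), 33439) = Add(-3238, 33439) = 30201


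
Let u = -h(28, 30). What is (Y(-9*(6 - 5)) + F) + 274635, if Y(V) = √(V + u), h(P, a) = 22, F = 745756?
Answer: 1020391 + I*√31 ≈ 1.0204e+6 + 5.5678*I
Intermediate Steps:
u = -22 (u = -1*22 = -22)
Y(V) = √(-22 + V) (Y(V) = √(V - 22) = √(-22 + V))
(Y(-9*(6 - 5)) + F) + 274635 = (√(-22 - 9*(6 - 5)) + 745756) + 274635 = (√(-22 - 9*1) + 745756) + 274635 = (√(-22 - 9) + 745756) + 274635 = (√(-31) + 745756) + 274635 = (I*√31 + 745756) + 274635 = (745756 + I*√31) + 274635 = 1020391 + I*√31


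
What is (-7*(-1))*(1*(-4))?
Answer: -28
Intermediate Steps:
(-7*(-1))*(1*(-4)) = 7*(-4) = -28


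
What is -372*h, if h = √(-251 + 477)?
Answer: -372*√226 ≈ -5592.4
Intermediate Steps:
h = √226 ≈ 15.033
-372*h = -372*√226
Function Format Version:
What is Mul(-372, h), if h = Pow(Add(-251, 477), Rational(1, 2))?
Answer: Mul(-372, Pow(226, Rational(1, 2))) ≈ -5592.4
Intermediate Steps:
h = Pow(226, Rational(1, 2)) ≈ 15.033
Mul(-372, h) = Mul(-372, Pow(226, Rational(1, 2)))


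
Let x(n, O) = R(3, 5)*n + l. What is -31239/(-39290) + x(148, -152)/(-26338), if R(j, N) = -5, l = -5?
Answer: 213010958/258705005 ≈ 0.82337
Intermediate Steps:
x(n, O) = -5 - 5*n (x(n, O) = -5*n - 5 = -5 - 5*n)
-31239/(-39290) + x(148, -152)/(-26338) = -31239/(-39290) + (-5 - 5*148)/(-26338) = -31239*(-1/39290) + (-5 - 740)*(-1/26338) = 31239/39290 - 745*(-1/26338) = 31239/39290 + 745/26338 = 213010958/258705005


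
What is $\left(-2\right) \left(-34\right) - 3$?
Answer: $65$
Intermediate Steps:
$\left(-2\right) \left(-34\right) - 3 = 68 - 3 = 65$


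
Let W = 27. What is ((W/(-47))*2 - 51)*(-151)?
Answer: 370101/47 ≈ 7874.5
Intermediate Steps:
((W/(-47))*2 - 51)*(-151) = ((27/(-47))*2 - 51)*(-151) = ((27*(-1/47))*2 - 51)*(-151) = (-27/47*2 - 51)*(-151) = (-54/47 - 51)*(-151) = -2451/47*(-151) = 370101/47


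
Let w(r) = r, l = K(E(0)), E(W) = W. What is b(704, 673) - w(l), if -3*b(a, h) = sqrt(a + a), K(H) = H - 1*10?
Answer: 10 - 8*sqrt(22)/3 ≈ -2.5078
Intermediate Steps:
K(H) = -10 + H (K(H) = H - 10 = -10 + H)
b(a, h) = -sqrt(2)*sqrt(a)/3 (b(a, h) = -sqrt(a + a)/3 = -sqrt(2)*sqrt(a)/3)
l = -10 (l = -10 + 0 = -10)
b(704, 673) - w(l) = -sqrt(2)*sqrt(704)/3 - 1*(-10) = -sqrt(2)*8*sqrt(11)/3 + 10 = -8*sqrt(22)/3 + 10 = 10 - 8*sqrt(22)/3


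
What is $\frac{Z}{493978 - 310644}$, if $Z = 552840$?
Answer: $\frac{276420}{91667} \approx 3.0155$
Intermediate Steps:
$\frac{Z}{493978 - 310644} = \frac{552840}{493978 - 310644} = \frac{552840}{183334} = 552840 \cdot \frac{1}{183334} = \frac{276420}{91667}$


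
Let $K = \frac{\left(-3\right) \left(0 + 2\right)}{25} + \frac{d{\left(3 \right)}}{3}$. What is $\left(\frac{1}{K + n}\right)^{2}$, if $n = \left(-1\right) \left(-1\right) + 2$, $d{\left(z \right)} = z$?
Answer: $\frac{625}{8836} \approx 0.070733$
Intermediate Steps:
$n = 3$ ($n = 1 + 2 = 3$)
$K = \frac{19}{25}$ ($K = \frac{\left(-3\right) \left(0 + 2\right)}{25} + \frac{3}{3} = \left(-3\right) 2 \cdot \frac{1}{25} + 3 \cdot \frac{1}{3} = \left(-6\right) \frac{1}{25} + 1 = - \frac{6}{25} + 1 = \frac{19}{25} \approx 0.76$)
$\left(\frac{1}{K + n}\right)^{2} = \left(\frac{1}{\frac{19}{25} + 3}\right)^{2} = \left(\frac{1}{\frac{94}{25}}\right)^{2} = \left(\frac{25}{94}\right)^{2} = \frac{625}{8836}$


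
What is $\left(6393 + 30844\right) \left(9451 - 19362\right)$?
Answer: $-369055907$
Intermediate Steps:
$\left(6393 + 30844\right) \left(9451 - 19362\right) = 37237 \left(-9911\right) = -369055907$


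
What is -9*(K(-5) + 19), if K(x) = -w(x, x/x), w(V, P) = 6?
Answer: -117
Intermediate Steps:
K(x) = -6 (K(x) = -1*6 = -6)
-9*(K(-5) + 19) = -9*(-6 + 19) = -9*13 = -117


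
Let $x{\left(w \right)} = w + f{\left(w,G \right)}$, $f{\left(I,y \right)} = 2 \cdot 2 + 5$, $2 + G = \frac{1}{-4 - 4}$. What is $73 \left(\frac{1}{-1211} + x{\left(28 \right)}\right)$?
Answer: $\frac{3270838}{1211} \approx 2700.9$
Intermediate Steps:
$G = - \frac{17}{8}$ ($G = -2 + \frac{1}{-4 - 4} = -2 + \frac{1}{-8} = -2 - \frac{1}{8} = - \frac{17}{8} \approx -2.125$)
$f{\left(I,y \right)} = 9$ ($f{\left(I,y \right)} = 4 + 5 = 9$)
$x{\left(w \right)} = 9 + w$ ($x{\left(w \right)} = w + 9 = 9 + w$)
$73 \left(\frac{1}{-1211} + x{\left(28 \right)}\right) = 73 \left(\frac{1}{-1211} + \left(9 + 28\right)\right) = 73 \left(- \frac{1}{1211} + 37\right) = 73 \cdot \frac{44806}{1211} = \frac{3270838}{1211}$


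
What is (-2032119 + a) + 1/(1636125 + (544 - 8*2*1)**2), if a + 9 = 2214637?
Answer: 349488126682/1914909 ≈ 1.8251e+5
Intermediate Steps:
a = 2214628 (a = -9 + 2214637 = 2214628)
(-2032119 + a) + 1/(1636125 + (544 - 8*2*1)**2) = (-2032119 + 2214628) + 1/(1636125 + (544 - 8*2*1)**2) = 182509 + 1/(1636125 + (544 - 16*1)**2) = 182509 + 1/(1636125 + (544 - 16)**2) = 182509 + 1/(1636125 + 528**2) = 182509 + 1/(1636125 + 278784) = 182509 + 1/1914909 = 349488126682/1914909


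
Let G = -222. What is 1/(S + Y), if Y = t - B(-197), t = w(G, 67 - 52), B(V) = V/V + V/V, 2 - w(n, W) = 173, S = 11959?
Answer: 1/11786 ≈ 8.4846e-5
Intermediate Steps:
w(n, W) = -171 (w(n, W) = 2 - 1*173 = 2 - 173 = -171)
B(V) = 2 (B(V) = 1 + 1 = 2)
t = -171
Y = -173 (Y = -171 - 1*2 = -171 - 2 = -173)
1/(S + Y) = 1/(11959 - 173) = 1/11786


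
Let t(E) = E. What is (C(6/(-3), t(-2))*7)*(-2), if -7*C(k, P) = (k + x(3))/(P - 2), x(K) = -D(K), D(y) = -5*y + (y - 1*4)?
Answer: -7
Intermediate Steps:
D(y) = -4 - 4*y (D(y) = -5*y + (y - 4) = -5*y + (-4 + y) = -4 - 4*y)
x(K) = 4 + 4*K (x(K) = -(-4 - 4*K) = 4 + 4*K)
C(k, P) = -(16 + k)/(7*(-2 + P)) (C(k, P) = -(k + (4 + 4*3))/(7*(P - 2)) = -(k + (4 + 12))/(7*(-2 + P)) = -(k + 16)/(7*(-2 + P)) = -(16 + k)/(7*(-2 + P)))
(C(6/(-3), t(-2))*7)*(-2) = (((-16 - 6/(-3))/(7*(-2 - 2)))*7)*(-2) = (((⅐)*(-16 - 6*(-1)/3)/(-4))*7)*(-2) = (((⅐)*(-¼)*(-16 - 1*(-2)))*7)*(-2) = (((⅐)*(-¼)*(-16 + 2))*7)*(-2) = (((⅐)*(-¼)*(-14))*7)*(-2) = ((½)*7)*(-2) = (7/2)*(-2) = -7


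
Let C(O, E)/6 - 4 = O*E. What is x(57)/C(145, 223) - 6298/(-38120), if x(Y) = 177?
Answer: 102397781/616381340 ≈ 0.16613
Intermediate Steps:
C(O, E) = 24 + 6*E*O (C(O, E) = 24 + 6*(O*E) = 24 + 6*(E*O) = 24 + 6*E*O)
x(57)/C(145, 223) - 6298/(-38120) = 177/(24 + 6*223*145) - 6298/(-38120) = 177/(24 + 194010) - 6298*(-1/38120) = 177/194034 + 3149/19060 = 177*(1/194034) + 3149/19060 = 59/64678 + 3149/19060 = 102397781/616381340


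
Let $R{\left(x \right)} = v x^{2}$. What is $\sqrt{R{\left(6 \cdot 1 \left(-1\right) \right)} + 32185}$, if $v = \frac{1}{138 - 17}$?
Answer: $\frac{\sqrt{3894421}}{11} \approx 179.4$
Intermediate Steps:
$v = \frac{1}{121} \approx 0.0082645$
$R{\left(x \right)} = \frac{x^{2}}{121}$
$\sqrt{R{\left(6 \cdot 1 \left(-1\right) \right)} + 32185} = \sqrt{\frac{\left(6 \cdot 1 \left(-1\right)\right)^{2}}{121} + 32185} = \sqrt{\frac{\left(6 \left(-1\right)\right)^{2}}{121} + 32185} = \sqrt{\frac{\left(-6\right)^{2}}{121} + 32185} = \sqrt{\frac{1}{121} \cdot 36 + 32185} = \sqrt{\frac{36}{121} + 32185} = \sqrt{\frac{3894421}{121}} = \frac{\sqrt{3894421}}{11}$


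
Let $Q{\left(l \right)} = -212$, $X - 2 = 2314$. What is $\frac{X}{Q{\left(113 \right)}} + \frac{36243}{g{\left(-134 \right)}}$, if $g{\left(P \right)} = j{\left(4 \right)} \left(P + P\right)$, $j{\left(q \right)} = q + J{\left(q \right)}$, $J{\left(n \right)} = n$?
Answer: $- \frac{3162255}{113632} \approx -27.829$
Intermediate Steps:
$X = 2316$ ($X = 2 + 2314 = 2316$)
$j{\left(q \right)} = 2 q$ ($j{\left(q \right)} = q + q = 2 q$)
$g{\left(P \right)} = 16 P$ ($g{\left(P \right)} = 2 \cdot 4 \left(P + P\right) = 8 \cdot 2 P = 16 P$)
$\frac{X}{Q{\left(113 \right)}} + \frac{36243}{g{\left(-134 \right)}} = \frac{2316}{-212} + \frac{36243}{16 \left(-134\right)} = 2316 \left(- \frac{1}{212}\right) + \frac{36243}{-2144} = - \frac{579}{53} + 36243 \left(- \frac{1}{2144}\right) = - \frac{579}{53} - \frac{36243}{2144} = - \frac{3162255}{113632}$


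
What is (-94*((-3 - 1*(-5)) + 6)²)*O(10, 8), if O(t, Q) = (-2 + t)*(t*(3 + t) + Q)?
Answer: -6641664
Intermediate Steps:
O(t, Q) = (-2 + t)*(Q + t*(3 + t))
(-94*((-3 - 1*(-5)) + 6)²)*O(10, 8) = (-94*((-3 - 1*(-5)) + 6)²)*(10² + 10³ - 6*10 - 2*8 + 8*10) = (-94*((-3 + 5) + 6)²)*(100 + 1000 - 60 - 16 + 80) = -94*(2 + 6)²*1104 = -94*8²*1104 = -94*64*1104 = -6016*1104 = -6641664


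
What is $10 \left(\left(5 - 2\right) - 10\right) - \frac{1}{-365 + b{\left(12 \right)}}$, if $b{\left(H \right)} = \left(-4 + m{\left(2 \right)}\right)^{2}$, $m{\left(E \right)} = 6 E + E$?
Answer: $- \frac{18549}{265} \approx -69.996$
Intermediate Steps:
$m{\left(E \right)} = 7 E$
$b{\left(H \right)} = 100$ ($b{\left(H \right)} = \left(-4 + 7 \cdot 2\right)^{2} = \left(-4 + 14\right)^{2} = 10^{2} = 100$)
$10 \left(\left(5 - 2\right) - 10\right) - \frac{1}{-365 + b{\left(12 \right)}} = 10 \left(\left(5 - 2\right) - 10\right) - \frac{1}{-365 + 100} = 10 \left(\left(5 - 2\right) - 10\right) - \frac{1}{-265} = 10 \left(3 - 10\right) - - \frac{1}{265} = 10 \left(-7\right) + \frac{1}{265} = -70 + \frac{1}{265} = - \frac{18549}{265}$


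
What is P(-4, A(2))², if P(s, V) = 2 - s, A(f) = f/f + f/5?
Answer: 36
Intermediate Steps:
A(f) = 1 + f/5 (A(f) = 1 + f*(⅕) = 1 + f/5)
P(-4, A(2))² = (2 - 1*(-4))² = (2 + 4)² = 6² = 36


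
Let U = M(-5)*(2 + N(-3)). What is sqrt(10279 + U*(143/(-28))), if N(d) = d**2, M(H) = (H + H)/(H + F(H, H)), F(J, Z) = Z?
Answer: sqrt(2003673)/14 ≈ 101.11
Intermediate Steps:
M(H) = 1 (M(H) = (H + H)/(H + H) = (2*H)/((2*H)) = (2*H)*(1/(2*H)) = 1)
U = 11 (U = 1*(2 + (-3)**2) = 1*(2 + 9) = 1*11 = 11)
sqrt(10279 + U*(143/(-28))) = sqrt(10279 + 11*(143/(-28))) = sqrt(10279 + 11*(143*(-1/28))) = sqrt(10279 + 11*(-143/28)) = sqrt(10279 - 1573/28) = sqrt(286239/28) = sqrt(2003673)/14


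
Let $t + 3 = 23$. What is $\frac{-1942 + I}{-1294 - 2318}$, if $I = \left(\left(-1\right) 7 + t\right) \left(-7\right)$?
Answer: $\frac{2033}{3612} \approx 0.56285$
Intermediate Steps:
$t = 20$ ($t = -3 + 23 = 20$)
$I = -91$ ($I = \left(\left(-1\right) 7 + 20\right) \left(-7\right) = \left(-7 + 20\right) \left(-7\right) = 13 \left(-7\right) = -91$)
$\frac{-1942 + I}{-1294 - 2318} = \frac{-1942 - 91}{-1294 - 2318} = - \frac{2033}{-3612} = \left(-2033\right) \left(- \frac{1}{3612}\right) = \frac{2033}{3612}$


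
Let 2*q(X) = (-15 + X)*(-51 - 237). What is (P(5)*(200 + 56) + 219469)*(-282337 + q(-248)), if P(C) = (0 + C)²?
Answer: -55217065085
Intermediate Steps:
P(C) = C²
q(X) = 2160 - 144*X (q(X) = ((-15 + X)*(-51 - 237))/2 = ((-15 + X)*(-288))/2 = (4320 - 288*X)/2 = 2160 - 144*X)
(P(5)*(200 + 56) + 219469)*(-282337 + q(-248)) = (5²*(200 + 56) + 219469)*(-282337 + (2160 - 144*(-248))) = (25*256 + 219469)*(-282337 + (2160 + 35712)) = (6400 + 219469)*(-282337 + 37872) = 225869*(-244465) = -55217065085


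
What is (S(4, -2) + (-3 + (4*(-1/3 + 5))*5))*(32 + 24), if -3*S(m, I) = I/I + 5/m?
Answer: 15050/3 ≈ 5016.7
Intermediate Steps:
S(m, I) = -1/3 - 5/(3*m) (S(m, I) = -(I/I + 5/m)/3 = -(1 + 5/m)/3 = -1/3 - 5/(3*m))
(S(4, -2) + (-3 + (4*(-1/3 + 5))*5))*(32 + 24) = ((1/3)*(-5 - 1*4)/4 + (-3 + (4*(-1/3 + 5))*5))*(32 + 24) = ((1/3)*(1/4)*(-5 - 4) + (-3 + (4*(-1*1/3 + 5))*5))*56 = ((1/3)*(1/4)*(-9) + (-3 + (4*(-1/3 + 5))*5))*56 = (-3/4 + (-3 + (4*(14/3))*5))*56 = (-3/4 + (-3 + (56/3)*5))*56 = (-3/4 + (-3 + 280/3))*56 = (-3/4 + 271/3)*56 = (1075/12)*56 = 15050/3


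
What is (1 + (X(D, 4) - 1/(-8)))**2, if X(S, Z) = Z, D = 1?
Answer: 1681/64 ≈ 26.266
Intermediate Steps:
(1 + (X(D, 4) - 1/(-8)))**2 = (1 + (4 - 1/(-8)))**2 = (1 + (4 - 1*(-1/8)))**2 = (1 + (4 + 1/8))**2 = (1 + 33/8)**2 = (41/8)**2 = 1681/64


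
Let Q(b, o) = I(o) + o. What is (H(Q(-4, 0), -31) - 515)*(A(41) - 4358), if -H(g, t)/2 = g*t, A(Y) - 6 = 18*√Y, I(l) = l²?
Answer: 2241280 - 9270*√41 ≈ 2.1819e+6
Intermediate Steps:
Q(b, o) = o + o² (Q(b, o) = o² + o = o + o²)
A(Y) = 6 + 18*√Y
H(g, t) = -2*g*t
(H(Q(-4, 0), -31) - 515)*(A(41) - 4358) = (-2*0*(1 + 0)*(-31) - 515)*((6 + 18*√41) - 4358) = (-2*0*1*(-31) - 515)*(-4352 + 18*√41) = (-2*0*(-31) - 515)*(-4352 + 18*√41) = (0 - 515)*(-4352 + 18*√41) = -515*(-4352 + 18*√41) = 2241280 - 9270*√41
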